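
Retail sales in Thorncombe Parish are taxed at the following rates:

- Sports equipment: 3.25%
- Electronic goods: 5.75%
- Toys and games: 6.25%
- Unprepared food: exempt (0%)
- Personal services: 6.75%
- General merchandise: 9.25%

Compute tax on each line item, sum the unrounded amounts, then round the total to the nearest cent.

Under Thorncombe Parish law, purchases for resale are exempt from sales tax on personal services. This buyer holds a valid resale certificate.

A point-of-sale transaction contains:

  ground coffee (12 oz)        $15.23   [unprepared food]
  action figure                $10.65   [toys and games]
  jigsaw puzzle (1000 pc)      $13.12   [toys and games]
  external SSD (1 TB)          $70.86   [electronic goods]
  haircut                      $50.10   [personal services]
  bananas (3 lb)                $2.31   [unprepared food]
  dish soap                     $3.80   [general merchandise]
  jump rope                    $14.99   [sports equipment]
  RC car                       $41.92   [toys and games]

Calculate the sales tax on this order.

Ground coffee (12 oz) $15.23: unprepared food → 0% → $0.00
Action figure $10.65: toys and games → 6.25% → $0.665625
Jigsaw puzzle (1000 pc) $13.12: toys and games → 6.25% → $0.82
External SSD (1 TB) $70.86: electronic goods → 5.75% → $4.07445
Haircut $50.10: personal services, buyer-exempt → 0% → $0.00
Bananas (3 lb) $2.31: unprepared food → 0% → $0.00
Dish soap $3.80: general merchandise → 9.25% → $0.3515
Jump rope $14.99: sports equipment → 3.25% → $0.487175
RC car $41.92: toys and games → 6.25% → $2.62
Unrounded tax sum = $9.01875 → $9.02

$9.02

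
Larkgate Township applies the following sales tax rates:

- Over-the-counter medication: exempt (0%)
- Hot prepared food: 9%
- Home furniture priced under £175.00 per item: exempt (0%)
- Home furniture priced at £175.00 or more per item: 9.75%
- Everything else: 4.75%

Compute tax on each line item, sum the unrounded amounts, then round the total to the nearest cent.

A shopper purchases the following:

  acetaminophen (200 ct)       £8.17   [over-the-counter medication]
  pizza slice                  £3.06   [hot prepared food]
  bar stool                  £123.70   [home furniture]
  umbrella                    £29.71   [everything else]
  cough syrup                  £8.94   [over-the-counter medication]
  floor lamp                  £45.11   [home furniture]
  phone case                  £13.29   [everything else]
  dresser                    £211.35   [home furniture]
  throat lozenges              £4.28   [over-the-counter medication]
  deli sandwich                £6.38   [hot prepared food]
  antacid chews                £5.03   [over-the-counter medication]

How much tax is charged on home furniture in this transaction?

Bar stool £123.70: home furniture, under £175.00 → 0% → £0.00
Floor lamp £45.11: home furniture, under £175.00 → 0% → £0.00
Dresser £211.35: home furniture, £175.00 or more → 9.75% → £20.606625
Tax on home furniture: unrounded sum = £20.606625 → £20.61

£20.61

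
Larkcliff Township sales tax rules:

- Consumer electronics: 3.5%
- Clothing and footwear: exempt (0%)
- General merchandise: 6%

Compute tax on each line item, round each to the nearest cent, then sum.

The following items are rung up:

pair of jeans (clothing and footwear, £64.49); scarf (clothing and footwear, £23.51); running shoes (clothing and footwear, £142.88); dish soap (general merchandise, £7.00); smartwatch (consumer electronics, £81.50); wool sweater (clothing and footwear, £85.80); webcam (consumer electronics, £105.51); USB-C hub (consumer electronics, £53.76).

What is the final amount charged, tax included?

Pair of jeans £64.49: clothing and footwear → 0% → £0.00
Scarf £23.51: clothing and footwear → 0% → £0.00
Running shoes £142.88: clothing and footwear → 0% → £0.00
Dish soap £7.00: general merchandise → 6% → £0.42
Smartwatch £81.50: consumer electronics → 3.5% → £2.85
Wool sweater £85.80: clothing and footwear → 0% → £0.00
Webcam £105.51: consumer electronics → 3.5% → £3.69
USB-C hub £53.76: consumer electronics → 3.5% → £1.88
Subtotal = £564.45; tax = £8.84; total due = £573.29

£573.29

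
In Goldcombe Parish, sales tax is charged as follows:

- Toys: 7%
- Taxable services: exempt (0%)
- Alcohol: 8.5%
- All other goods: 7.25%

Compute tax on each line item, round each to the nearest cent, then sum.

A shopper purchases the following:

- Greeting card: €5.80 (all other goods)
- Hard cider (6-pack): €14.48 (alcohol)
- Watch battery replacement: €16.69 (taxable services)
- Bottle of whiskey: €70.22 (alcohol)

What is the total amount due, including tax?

€114.81

Greeting card €5.80: all other goods → 7.25% → €0.42
Hard cider (6-pack) €14.48: alcohol → 8.5% → €1.23
Watch battery replacement €16.69: taxable services → 0% → €0.00
Bottle of whiskey €70.22: alcohol → 8.5% → €5.97
Subtotal = €107.19; tax = €7.62; total due = €114.81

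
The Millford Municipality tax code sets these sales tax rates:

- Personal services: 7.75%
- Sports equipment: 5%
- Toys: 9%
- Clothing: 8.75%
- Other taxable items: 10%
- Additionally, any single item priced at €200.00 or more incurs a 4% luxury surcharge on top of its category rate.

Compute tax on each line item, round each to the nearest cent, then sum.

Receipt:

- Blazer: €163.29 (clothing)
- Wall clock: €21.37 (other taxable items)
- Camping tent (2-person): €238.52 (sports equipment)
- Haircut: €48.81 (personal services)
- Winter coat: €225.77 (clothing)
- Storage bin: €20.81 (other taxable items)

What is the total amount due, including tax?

Blazer €163.29: clothing → 8.75% → €14.29
Wall clock €21.37: other taxable items → 10% → €2.14
Camping tent (2-person) €238.52: sports equipment → 5% + 4% surcharge = 9% → €21.47
Haircut €48.81: personal services → 7.75% → €3.78
Winter coat €225.77: clothing → 8.75% + 4% surcharge = 12.75% → €28.79
Storage bin €20.81: other taxable items → 10% → €2.08
Subtotal = €718.57; tax = €72.55; total due = €791.12

€791.12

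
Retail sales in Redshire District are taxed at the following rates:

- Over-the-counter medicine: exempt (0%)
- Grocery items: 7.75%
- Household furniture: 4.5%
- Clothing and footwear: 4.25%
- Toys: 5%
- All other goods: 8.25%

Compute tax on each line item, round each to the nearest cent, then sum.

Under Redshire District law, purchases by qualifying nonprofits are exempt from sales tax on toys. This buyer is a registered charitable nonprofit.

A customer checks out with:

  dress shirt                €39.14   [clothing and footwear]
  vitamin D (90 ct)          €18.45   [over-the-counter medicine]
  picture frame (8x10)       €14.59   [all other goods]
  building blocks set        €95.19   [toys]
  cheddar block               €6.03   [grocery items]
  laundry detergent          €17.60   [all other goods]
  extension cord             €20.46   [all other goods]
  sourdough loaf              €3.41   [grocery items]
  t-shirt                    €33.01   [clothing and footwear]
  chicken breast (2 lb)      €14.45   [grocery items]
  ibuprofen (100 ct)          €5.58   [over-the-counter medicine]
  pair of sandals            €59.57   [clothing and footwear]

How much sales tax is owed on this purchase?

€11.78

Dress shirt €39.14: clothing and footwear → 4.25% → €1.66
Vitamin D (90 ct) €18.45: over-the-counter medicine → 0% → €0.00
Picture frame (8x10) €14.59: all other goods → 8.25% → €1.20
Building blocks set €95.19: toys, buyer-exempt → 0% → €0.00
Cheddar block €6.03: grocery items → 7.75% → €0.47
Laundry detergent €17.60: all other goods → 8.25% → €1.45
Extension cord €20.46: all other goods → 8.25% → €1.69
Sourdough loaf €3.41: grocery items → 7.75% → €0.26
T-shirt €33.01: clothing and footwear → 4.25% → €1.40
Chicken breast (2 lb) €14.45: grocery items → 7.75% → €1.12
Ibuprofen (100 ct) €5.58: over-the-counter medicine → 0% → €0.00
Pair of sandals €59.57: clothing and footwear → 4.25% → €2.53
Total tax = €1.66 + €1.20 + €0.47 + €1.45 + €1.69 + €0.26 + €1.40 + €1.12 + €2.53 = €11.78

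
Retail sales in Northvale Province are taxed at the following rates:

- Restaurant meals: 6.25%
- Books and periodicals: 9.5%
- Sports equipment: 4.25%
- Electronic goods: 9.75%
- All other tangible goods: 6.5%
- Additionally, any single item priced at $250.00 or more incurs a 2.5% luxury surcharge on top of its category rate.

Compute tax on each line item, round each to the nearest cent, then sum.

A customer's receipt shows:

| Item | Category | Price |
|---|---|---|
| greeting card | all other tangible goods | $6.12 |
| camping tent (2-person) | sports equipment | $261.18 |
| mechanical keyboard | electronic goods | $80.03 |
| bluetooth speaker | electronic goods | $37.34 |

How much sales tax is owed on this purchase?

$29.47

Greeting card $6.12: all other tangible goods → 6.5% → $0.40
Camping tent (2-person) $261.18: sports equipment → 4.25% + 2.5% surcharge = 6.75% → $17.63
Mechanical keyboard $80.03: electronic goods → 9.75% → $7.80
Bluetooth speaker $37.34: electronic goods → 9.75% → $3.64
Total tax = $0.40 + $17.63 + $7.80 + $3.64 = $29.47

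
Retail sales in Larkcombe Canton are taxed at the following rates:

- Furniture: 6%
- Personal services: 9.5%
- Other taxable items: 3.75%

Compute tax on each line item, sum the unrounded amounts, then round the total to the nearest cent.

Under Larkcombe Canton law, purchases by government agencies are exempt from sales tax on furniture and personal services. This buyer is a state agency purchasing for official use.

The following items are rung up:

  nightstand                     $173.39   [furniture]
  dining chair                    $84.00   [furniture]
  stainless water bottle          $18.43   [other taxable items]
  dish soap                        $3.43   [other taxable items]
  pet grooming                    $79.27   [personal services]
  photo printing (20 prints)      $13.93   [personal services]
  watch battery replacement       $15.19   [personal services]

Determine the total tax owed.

$0.82

Nightstand $173.39: furniture, buyer-exempt → 0% → $0.00
Dining chair $84.00: furniture, buyer-exempt → 0% → $0.00
Stainless water bottle $18.43: other taxable items → 3.75% → $0.691125
Dish soap $3.43: other taxable items → 3.75% → $0.128625
Pet grooming $79.27: personal services, buyer-exempt → 0% → $0.00
Photo printing (20 prints) $13.93: personal services, buyer-exempt → 0% → $0.00
Watch battery replacement $15.19: personal services, buyer-exempt → 0% → $0.00
Unrounded tax sum = $0.81975 → $0.82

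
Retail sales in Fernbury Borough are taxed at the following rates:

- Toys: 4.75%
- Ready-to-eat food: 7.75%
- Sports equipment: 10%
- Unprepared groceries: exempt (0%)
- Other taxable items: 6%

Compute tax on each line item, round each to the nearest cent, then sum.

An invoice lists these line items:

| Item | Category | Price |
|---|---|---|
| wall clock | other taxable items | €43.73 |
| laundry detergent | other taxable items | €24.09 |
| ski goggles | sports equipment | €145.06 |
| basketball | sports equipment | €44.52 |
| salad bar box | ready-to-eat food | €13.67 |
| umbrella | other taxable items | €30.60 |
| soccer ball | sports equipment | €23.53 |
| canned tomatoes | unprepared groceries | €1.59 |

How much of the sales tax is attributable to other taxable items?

Wall clock €43.73: other taxable items → 6% → €2.62
Laundry detergent €24.09: other taxable items → 6% → €1.45
Umbrella €30.60: other taxable items → 6% → €1.84
Tax on other taxable items = €2.62 + €1.45 + €1.84 = €5.91

€5.91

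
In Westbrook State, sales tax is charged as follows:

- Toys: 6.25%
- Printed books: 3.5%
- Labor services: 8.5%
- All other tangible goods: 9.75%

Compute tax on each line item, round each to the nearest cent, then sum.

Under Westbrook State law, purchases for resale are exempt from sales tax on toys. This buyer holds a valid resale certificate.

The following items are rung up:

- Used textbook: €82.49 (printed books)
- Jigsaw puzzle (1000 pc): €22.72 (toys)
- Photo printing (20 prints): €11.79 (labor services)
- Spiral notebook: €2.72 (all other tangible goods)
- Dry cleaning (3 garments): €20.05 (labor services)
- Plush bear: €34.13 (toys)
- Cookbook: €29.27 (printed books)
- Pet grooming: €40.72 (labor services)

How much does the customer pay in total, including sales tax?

Used textbook €82.49: printed books → 3.5% → €2.89
Jigsaw puzzle (1000 pc) €22.72: toys, buyer-exempt → 0% → €0.00
Photo printing (20 prints) €11.79: labor services → 8.5% → €1.00
Spiral notebook €2.72: all other tangible goods → 9.75% → €0.27
Dry cleaning (3 garments) €20.05: labor services → 8.5% → €1.70
Plush bear €34.13: toys, buyer-exempt → 0% → €0.00
Cookbook €29.27: printed books → 3.5% → €1.02
Pet grooming €40.72: labor services → 8.5% → €3.46
Subtotal = €243.89; tax = €10.34; total due = €254.23

€254.23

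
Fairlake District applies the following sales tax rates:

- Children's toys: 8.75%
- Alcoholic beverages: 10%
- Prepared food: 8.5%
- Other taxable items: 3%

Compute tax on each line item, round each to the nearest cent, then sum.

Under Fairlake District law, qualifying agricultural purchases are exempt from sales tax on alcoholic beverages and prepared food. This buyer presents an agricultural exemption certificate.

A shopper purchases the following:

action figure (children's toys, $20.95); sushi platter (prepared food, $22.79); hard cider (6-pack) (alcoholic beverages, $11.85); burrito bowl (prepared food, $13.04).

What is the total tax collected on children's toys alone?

$1.83

Action figure $20.95: children's toys → 8.75% → $1.83
Tax on children's toys = $1.83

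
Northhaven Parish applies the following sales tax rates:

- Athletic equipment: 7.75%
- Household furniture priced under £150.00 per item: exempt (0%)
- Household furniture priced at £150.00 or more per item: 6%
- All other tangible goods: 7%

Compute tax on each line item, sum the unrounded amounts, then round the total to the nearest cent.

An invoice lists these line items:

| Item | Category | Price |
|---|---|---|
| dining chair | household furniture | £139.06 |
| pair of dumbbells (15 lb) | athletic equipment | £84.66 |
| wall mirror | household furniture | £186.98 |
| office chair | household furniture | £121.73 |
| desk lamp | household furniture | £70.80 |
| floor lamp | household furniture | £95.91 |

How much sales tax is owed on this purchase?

£17.78

Dining chair £139.06: household furniture, under £150.00 → 0% → £0.00
Pair of dumbbells (15 lb) £84.66: athletic equipment → 7.75% → £6.56115
Wall mirror £186.98: household furniture, £150.00 or more → 6% → £11.2188
Office chair £121.73: household furniture, under £150.00 → 0% → £0.00
Desk lamp £70.80: household furniture, under £150.00 → 0% → £0.00
Floor lamp £95.91: household furniture, under £150.00 → 0% → £0.00
Unrounded tax sum = £17.77995 → £17.78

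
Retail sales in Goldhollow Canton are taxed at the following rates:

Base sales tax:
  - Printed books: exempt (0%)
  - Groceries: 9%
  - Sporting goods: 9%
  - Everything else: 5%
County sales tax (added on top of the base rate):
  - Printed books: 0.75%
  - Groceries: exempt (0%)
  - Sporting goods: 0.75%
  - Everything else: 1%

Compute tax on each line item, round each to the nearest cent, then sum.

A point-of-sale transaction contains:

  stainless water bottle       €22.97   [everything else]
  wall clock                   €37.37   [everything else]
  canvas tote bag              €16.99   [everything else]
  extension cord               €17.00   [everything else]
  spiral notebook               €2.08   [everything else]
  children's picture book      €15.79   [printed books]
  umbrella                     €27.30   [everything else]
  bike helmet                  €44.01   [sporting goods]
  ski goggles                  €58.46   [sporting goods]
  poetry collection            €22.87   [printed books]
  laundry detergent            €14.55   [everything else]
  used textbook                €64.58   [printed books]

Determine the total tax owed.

Stainless water bottle €22.97: everything else → 5% + 1% county = 6% → €1.38
Wall clock €37.37: everything else → 5% + 1% county = 6% → €2.24
Canvas tote bag €16.99: everything else → 5% + 1% county = 6% → €1.02
Extension cord €17.00: everything else → 5% + 1% county = 6% → €1.02
Spiral notebook €2.08: everything else → 5% + 1% county = 6% → €0.12
Children's picture book €15.79: printed books → 0% + 0.75% county = 0.75% → €0.12
Umbrella €27.30: everything else → 5% + 1% county = 6% → €1.64
Bike helmet €44.01: sporting goods → 9% + 0.75% county = 9.75% → €4.29
Ski goggles €58.46: sporting goods → 9% + 0.75% county = 9.75% → €5.70
Poetry collection €22.87: printed books → 0% + 0.75% county = 0.75% → €0.17
Laundry detergent €14.55: everything else → 5% + 1% county = 6% → €0.87
Used textbook €64.58: printed books → 0% + 0.75% county = 0.75% → €0.48
Total tax = €1.38 + €2.24 + €1.02 + €1.02 + €0.12 + €0.12 + €1.64 + €4.29 + €5.70 + €0.17 + €0.87 + €0.48 = €19.05

€19.05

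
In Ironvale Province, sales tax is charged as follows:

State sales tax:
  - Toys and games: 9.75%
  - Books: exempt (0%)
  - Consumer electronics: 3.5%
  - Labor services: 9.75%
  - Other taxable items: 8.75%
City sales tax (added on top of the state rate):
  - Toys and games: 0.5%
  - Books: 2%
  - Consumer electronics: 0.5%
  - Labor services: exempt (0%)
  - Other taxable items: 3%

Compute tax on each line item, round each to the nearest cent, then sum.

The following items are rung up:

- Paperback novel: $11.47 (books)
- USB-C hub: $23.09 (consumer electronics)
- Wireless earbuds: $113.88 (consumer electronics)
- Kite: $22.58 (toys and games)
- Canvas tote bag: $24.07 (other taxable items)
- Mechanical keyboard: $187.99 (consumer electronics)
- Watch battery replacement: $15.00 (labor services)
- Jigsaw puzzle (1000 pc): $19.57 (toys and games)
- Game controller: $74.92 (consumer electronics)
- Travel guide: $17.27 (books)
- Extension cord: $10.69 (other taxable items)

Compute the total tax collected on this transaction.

$26.45

Paperback novel $11.47: books → 0% + 2% city = 2% → $0.23
USB-C hub $23.09: consumer electronics → 3.5% + 0.5% city = 4% → $0.92
Wireless earbuds $113.88: consumer electronics → 3.5% + 0.5% city = 4% → $4.56
Kite $22.58: toys and games → 9.75% + 0.5% city = 10.25% → $2.31
Canvas tote bag $24.07: other taxable items → 8.75% + 3% city = 11.75% → $2.83
Mechanical keyboard $187.99: consumer electronics → 3.5% + 0.5% city = 4% → $7.52
Watch battery replacement $15.00: labor services → 9.75% + 0% city = 9.75% → $1.46
Jigsaw puzzle (1000 pc) $19.57: toys and games → 9.75% + 0.5% city = 10.25% → $2.01
Game controller $74.92: consumer electronics → 3.5% + 0.5% city = 4% → $3.00
Travel guide $17.27: books → 0% + 2% city = 2% → $0.35
Extension cord $10.69: other taxable items → 8.75% + 3% city = 11.75% → $1.26
Total tax = $0.23 + $0.92 + $4.56 + $2.31 + $2.83 + $7.52 + $1.46 + $2.01 + $3.00 + $0.35 + $1.26 = $26.45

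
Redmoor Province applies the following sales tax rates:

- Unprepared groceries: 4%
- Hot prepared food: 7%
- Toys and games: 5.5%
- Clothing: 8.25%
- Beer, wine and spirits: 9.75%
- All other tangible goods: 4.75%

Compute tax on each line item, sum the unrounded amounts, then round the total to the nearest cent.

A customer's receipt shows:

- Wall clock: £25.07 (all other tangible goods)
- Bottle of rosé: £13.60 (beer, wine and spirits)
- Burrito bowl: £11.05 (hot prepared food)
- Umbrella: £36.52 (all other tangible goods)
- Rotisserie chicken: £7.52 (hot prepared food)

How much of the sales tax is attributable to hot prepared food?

Burrito bowl £11.05: hot prepared food → 7% → £0.7735
Rotisserie chicken £7.52: hot prepared food → 7% → £0.5264
Tax on hot prepared food: unrounded sum = £1.2999 → £1.30

£1.30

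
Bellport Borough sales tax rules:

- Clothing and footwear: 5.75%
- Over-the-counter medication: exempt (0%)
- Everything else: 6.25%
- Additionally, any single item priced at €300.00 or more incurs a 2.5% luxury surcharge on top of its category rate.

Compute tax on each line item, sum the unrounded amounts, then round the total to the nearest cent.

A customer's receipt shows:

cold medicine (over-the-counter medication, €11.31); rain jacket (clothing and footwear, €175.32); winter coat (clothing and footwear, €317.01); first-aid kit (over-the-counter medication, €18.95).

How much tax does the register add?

Cold medicine €11.31: over-the-counter medication → 0% → €0.00
Rain jacket €175.32: clothing and footwear → 5.75% → €10.0809
Winter coat €317.01: clothing and footwear → 5.75% + 2.5% surcharge = 8.25% → €26.153325
First-aid kit €18.95: over-the-counter medication → 0% → €0.00
Unrounded tax sum = €36.234225 → €36.23

€36.23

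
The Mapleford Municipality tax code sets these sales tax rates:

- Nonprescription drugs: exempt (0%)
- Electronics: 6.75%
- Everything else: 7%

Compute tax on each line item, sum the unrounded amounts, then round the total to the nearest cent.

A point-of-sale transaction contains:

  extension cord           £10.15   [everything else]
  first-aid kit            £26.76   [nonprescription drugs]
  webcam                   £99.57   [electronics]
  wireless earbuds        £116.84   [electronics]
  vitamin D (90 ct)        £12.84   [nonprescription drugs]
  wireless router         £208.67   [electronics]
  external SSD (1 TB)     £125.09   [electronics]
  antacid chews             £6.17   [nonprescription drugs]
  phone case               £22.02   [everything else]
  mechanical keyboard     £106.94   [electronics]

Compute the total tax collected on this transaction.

Extension cord £10.15: everything else → 7% → £0.7105
First-aid kit £26.76: nonprescription drugs → 0% → £0.00
Webcam £99.57: electronics → 6.75% → £6.720975
Wireless earbuds £116.84: electronics → 6.75% → £7.8867
Vitamin D (90 ct) £12.84: nonprescription drugs → 0% → £0.00
Wireless router £208.67: electronics → 6.75% → £14.085225
External SSD (1 TB) £125.09: electronics → 6.75% → £8.443575
Antacid chews £6.17: nonprescription drugs → 0% → £0.00
Phone case £22.02: everything else → 7% → £1.5414
Mechanical keyboard £106.94: electronics → 6.75% → £7.21845
Unrounded tax sum = £46.606825 → £46.61

£46.61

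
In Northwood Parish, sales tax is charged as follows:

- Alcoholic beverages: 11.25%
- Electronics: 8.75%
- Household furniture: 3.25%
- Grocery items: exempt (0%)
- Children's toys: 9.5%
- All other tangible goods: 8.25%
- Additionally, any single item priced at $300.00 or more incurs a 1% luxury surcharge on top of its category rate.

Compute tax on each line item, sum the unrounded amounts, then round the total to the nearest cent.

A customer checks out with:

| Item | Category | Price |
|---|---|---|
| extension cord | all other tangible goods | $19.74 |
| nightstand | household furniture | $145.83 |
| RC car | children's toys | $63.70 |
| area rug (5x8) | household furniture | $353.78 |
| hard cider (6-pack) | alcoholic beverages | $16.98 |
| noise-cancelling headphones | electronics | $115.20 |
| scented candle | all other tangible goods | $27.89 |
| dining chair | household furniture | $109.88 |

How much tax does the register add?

$45.32

Extension cord $19.74: all other tangible goods → 8.25% → $1.62855
Nightstand $145.83: household furniture → 3.25% → $4.739475
RC car $63.70: children's toys → 9.5% → $6.0515
Area rug (5x8) $353.78: household furniture → 3.25% + 1% surcharge = 4.25% → $15.03565
Hard cider (6-pack) $16.98: alcoholic beverages → 11.25% → $1.91025
Noise-cancelling headphones $115.20: electronics → 8.75% → $10.08
Scented candle $27.89: all other tangible goods → 8.25% → $2.300925
Dining chair $109.88: household furniture → 3.25% → $3.5711
Unrounded tax sum = $45.31745 → $45.32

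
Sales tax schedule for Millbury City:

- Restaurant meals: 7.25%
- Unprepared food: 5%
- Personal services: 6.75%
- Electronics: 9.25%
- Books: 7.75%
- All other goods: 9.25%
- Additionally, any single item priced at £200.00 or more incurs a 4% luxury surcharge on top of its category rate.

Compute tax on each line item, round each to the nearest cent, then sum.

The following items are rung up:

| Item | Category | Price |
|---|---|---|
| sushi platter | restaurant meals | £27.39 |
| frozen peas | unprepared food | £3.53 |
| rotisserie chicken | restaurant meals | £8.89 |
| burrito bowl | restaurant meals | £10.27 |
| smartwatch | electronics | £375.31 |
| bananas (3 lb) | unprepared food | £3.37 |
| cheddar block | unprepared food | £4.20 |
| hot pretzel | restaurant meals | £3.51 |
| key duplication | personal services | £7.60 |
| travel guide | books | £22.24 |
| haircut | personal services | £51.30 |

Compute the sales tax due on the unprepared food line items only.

Frozen peas £3.53: unprepared food → 5% → £0.18
Bananas (3 lb) £3.37: unprepared food → 5% → £0.17
Cheddar block £4.20: unprepared food → 5% → £0.21
Tax on unprepared food = £0.18 + £0.17 + £0.21 = £0.56

£0.56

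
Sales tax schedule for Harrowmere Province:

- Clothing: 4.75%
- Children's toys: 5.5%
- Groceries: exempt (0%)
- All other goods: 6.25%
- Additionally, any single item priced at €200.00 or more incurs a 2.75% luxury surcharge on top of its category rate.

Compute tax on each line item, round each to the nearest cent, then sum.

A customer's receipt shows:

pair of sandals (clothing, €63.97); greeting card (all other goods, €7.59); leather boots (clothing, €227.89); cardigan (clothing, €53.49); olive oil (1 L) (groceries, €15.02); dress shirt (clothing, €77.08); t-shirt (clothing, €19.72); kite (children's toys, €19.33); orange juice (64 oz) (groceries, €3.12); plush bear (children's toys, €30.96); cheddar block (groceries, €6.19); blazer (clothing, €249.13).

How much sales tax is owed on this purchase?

€49.18

Pair of sandals €63.97: clothing → 4.75% → €3.04
Greeting card €7.59: all other goods → 6.25% → €0.47
Leather boots €227.89: clothing → 4.75% + 2.75% surcharge = 7.5% → €17.09
Cardigan €53.49: clothing → 4.75% → €2.54
Olive oil (1 L) €15.02: groceries → 0% → €0.00
Dress shirt €77.08: clothing → 4.75% → €3.66
T-shirt €19.72: clothing → 4.75% → €0.94
Kite €19.33: children's toys → 5.5% → €1.06
Orange juice (64 oz) €3.12: groceries → 0% → €0.00
Plush bear €30.96: children's toys → 5.5% → €1.70
Cheddar block €6.19: groceries → 0% → €0.00
Blazer €249.13: clothing → 4.75% + 2.75% surcharge = 7.5% → €18.68
Total tax = €3.04 + €0.47 + €17.09 + €2.54 + €3.66 + €0.94 + €1.06 + €1.70 + €18.68 = €49.18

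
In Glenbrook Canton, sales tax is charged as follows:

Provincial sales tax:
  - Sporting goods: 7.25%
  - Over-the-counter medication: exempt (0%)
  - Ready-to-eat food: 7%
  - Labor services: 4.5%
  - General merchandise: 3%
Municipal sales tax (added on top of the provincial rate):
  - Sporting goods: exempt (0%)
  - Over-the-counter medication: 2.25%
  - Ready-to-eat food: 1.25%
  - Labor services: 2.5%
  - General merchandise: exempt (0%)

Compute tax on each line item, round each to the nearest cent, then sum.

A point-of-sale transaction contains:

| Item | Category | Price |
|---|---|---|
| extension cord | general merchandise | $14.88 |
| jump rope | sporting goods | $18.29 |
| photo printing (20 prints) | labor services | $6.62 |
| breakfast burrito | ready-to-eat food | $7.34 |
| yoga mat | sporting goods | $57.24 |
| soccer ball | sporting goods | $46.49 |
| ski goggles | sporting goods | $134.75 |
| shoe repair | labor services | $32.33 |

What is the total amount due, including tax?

Extension cord $14.88: general merchandise → 3% + 0% municipal = 3% → $0.45
Jump rope $18.29: sporting goods → 7.25% + 0% municipal = 7.25% → $1.33
Photo printing (20 prints) $6.62: labor services → 4.5% + 2.5% municipal = 7% → $0.46
Breakfast burrito $7.34: ready-to-eat food → 7% + 1.25% municipal = 8.25% → $0.61
Yoga mat $57.24: sporting goods → 7.25% + 0% municipal = 7.25% → $4.15
Soccer ball $46.49: sporting goods → 7.25% + 0% municipal = 7.25% → $3.37
Ski goggles $134.75: sporting goods → 7.25% + 0% municipal = 7.25% → $9.77
Shoe repair $32.33: labor services → 4.5% + 2.5% municipal = 7% → $2.26
Subtotal = $317.94; tax = $22.40; total due = $340.34

$340.34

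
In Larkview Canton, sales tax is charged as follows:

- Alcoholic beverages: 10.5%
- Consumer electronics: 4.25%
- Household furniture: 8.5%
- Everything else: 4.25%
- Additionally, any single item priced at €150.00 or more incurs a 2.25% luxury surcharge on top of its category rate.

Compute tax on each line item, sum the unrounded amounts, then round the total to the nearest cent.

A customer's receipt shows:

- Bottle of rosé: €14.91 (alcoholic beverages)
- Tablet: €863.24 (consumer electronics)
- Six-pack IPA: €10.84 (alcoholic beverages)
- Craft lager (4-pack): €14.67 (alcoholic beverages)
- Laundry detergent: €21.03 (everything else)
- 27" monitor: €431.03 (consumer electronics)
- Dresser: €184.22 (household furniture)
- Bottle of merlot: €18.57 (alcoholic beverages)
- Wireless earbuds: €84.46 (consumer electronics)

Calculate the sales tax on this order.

Bottle of rosé €14.91: alcoholic beverages → 10.5% → €1.56555
Tablet €863.24: consumer electronics → 4.25% + 2.25% surcharge = 6.5% → €56.1106
Six-pack IPA €10.84: alcoholic beverages → 10.5% → €1.1382
Craft lager (4-pack) €14.67: alcoholic beverages → 10.5% → €1.54035
Laundry detergent €21.03: everything else → 4.25% → €0.893775
27" monitor €431.03: consumer electronics → 4.25% + 2.25% surcharge = 6.5% → €28.01695
Dresser €184.22: household furniture → 8.5% + 2.25% surcharge = 10.75% → €19.80365
Bottle of merlot €18.57: alcoholic beverages → 10.5% → €1.94985
Wireless earbuds €84.46: consumer electronics → 4.25% → €3.58955
Unrounded tax sum = €114.608475 → €114.61

€114.61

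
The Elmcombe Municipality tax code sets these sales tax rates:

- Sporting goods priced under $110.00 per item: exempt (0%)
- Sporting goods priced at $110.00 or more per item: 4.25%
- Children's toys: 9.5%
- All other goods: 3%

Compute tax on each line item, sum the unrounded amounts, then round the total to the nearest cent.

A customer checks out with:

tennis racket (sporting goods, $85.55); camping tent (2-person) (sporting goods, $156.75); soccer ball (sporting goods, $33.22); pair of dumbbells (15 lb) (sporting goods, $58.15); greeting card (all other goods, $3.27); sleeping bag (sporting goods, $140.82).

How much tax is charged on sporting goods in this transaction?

Tennis racket $85.55: sporting goods, under $110.00 → 0% → $0.00
Camping tent (2-person) $156.75: sporting goods, $110.00 or more → 4.25% → $6.661875
Soccer ball $33.22: sporting goods, under $110.00 → 0% → $0.00
Pair of dumbbells (15 lb) $58.15: sporting goods, under $110.00 → 0% → $0.00
Sleeping bag $140.82: sporting goods, $110.00 or more → 4.25% → $5.98485
Tax on sporting goods: unrounded sum = $12.646725 → $12.65

$12.65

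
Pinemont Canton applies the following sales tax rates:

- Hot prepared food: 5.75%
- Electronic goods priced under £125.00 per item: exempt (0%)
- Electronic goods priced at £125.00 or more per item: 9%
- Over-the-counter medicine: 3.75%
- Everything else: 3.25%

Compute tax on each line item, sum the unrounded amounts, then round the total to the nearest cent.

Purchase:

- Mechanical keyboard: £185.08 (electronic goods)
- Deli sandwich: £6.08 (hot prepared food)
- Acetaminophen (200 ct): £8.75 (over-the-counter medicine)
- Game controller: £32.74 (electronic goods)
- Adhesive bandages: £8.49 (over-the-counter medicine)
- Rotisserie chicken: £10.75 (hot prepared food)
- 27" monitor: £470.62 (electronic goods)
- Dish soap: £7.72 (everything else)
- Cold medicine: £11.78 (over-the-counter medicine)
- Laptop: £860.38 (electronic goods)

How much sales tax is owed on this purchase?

Mechanical keyboard £185.08: electronic goods, £125.00 or more → 9% → £16.6572
Deli sandwich £6.08: hot prepared food → 5.75% → £0.3496
Acetaminophen (200 ct) £8.75: over-the-counter medicine → 3.75% → £0.328125
Game controller £32.74: electronic goods, under £125.00 → 0% → £0.00
Adhesive bandages £8.49: over-the-counter medicine → 3.75% → £0.318375
Rotisserie chicken £10.75: hot prepared food → 5.75% → £0.618125
27" monitor £470.62: electronic goods, £125.00 or more → 9% → £42.3558
Dish soap £7.72: everything else → 3.25% → £0.2509
Cold medicine £11.78: over-the-counter medicine → 3.75% → £0.44175
Laptop £860.38: electronic goods, £125.00 or more → 9% → £77.4342
Unrounded tax sum = £138.754075 → £138.75

£138.75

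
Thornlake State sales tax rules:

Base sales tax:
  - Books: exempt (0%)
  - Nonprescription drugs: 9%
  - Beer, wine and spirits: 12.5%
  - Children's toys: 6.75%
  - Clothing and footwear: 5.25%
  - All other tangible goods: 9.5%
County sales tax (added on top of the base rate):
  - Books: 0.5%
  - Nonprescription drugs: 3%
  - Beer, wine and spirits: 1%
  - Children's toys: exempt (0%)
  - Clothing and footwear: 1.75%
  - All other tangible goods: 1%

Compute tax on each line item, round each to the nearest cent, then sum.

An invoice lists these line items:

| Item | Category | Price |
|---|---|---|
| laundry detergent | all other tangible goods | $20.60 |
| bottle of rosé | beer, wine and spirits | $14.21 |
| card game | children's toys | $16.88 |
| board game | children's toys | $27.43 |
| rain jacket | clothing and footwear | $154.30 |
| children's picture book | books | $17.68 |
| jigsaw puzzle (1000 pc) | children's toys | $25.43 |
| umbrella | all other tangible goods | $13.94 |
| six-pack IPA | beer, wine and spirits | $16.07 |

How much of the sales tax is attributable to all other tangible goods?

Laundry detergent $20.60: all other tangible goods → 9.5% + 1% county = 10.5% → $2.16
Umbrella $13.94: all other tangible goods → 9.5% + 1% county = 10.5% → $1.46
Tax on all other tangible goods = $2.16 + $1.46 = $3.62

$3.62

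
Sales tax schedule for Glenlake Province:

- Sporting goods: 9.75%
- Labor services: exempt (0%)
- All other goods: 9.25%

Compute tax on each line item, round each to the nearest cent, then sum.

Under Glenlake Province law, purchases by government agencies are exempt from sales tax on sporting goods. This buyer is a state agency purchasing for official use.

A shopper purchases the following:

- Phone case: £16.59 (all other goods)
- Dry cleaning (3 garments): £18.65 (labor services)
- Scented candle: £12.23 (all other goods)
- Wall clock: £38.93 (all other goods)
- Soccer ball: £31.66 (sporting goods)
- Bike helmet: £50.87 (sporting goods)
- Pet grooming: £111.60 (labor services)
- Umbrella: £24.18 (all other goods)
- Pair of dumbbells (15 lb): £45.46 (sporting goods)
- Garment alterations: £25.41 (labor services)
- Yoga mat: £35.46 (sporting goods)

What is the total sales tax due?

Phone case £16.59: all other goods → 9.25% → £1.53
Dry cleaning (3 garments) £18.65: labor services → 0% → £0.00
Scented candle £12.23: all other goods → 9.25% → £1.13
Wall clock £38.93: all other goods → 9.25% → £3.60
Soccer ball £31.66: sporting goods, buyer-exempt → 0% → £0.00
Bike helmet £50.87: sporting goods, buyer-exempt → 0% → £0.00
Pet grooming £111.60: labor services → 0% → £0.00
Umbrella £24.18: all other goods → 9.25% → £2.24
Pair of dumbbells (15 lb) £45.46: sporting goods, buyer-exempt → 0% → £0.00
Garment alterations £25.41: labor services → 0% → £0.00
Yoga mat £35.46: sporting goods, buyer-exempt → 0% → £0.00
Total tax = £1.53 + £1.13 + £3.60 + £2.24 = £8.50

£8.50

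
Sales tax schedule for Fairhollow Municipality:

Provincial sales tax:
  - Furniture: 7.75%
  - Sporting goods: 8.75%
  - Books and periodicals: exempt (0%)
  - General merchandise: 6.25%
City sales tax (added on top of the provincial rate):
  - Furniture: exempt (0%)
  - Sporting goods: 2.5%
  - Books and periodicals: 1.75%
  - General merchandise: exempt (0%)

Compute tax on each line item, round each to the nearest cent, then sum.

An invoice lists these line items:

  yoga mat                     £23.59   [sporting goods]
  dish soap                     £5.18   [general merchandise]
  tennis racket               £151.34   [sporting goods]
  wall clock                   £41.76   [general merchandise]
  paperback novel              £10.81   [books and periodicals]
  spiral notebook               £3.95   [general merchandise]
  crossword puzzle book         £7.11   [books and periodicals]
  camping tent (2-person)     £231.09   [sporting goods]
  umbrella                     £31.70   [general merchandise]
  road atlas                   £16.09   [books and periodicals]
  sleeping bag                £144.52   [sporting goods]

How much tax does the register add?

Yoga mat £23.59: sporting goods → 8.75% + 2.5% city = 11.25% → £2.65
Dish soap £5.18: general merchandise → 6.25% + 0% city = 6.25% → £0.32
Tennis racket £151.34: sporting goods → 8.75% + 2.5% city = 11.25% → £17.03
Wall clock £41.76: general merchandise → 6.25% + 0% city = 6.25% → £2.61
Paperback novel £10.81: books and periodicals → 0% + 1.75% city = 1.75% → £0.19
Spiral notebook £3.95: general merchandise → 6.25% + 0% city = 6.25% → £0.25
Crossword puzzle book £7.11: books and periodicals → 0% + 1.75% city = 1.75% → £0.12
Camping tent (2-person) £231.09: sporting goods → 8.75% + 2.5% city = 11.25% → £26.00
Umbrella £31.70: general merchandise → 6.25% + 0% city = 6.25% → £1.98
Road atlas £16.09: books and periodicals → 0% + 1.75% city = 1.75% → £0.28
Sleeping bag £144.52: sporting goods → 8.75% + 2.5% city = 11.25% → £16.26
Total tax = £2.65 + £0.32 + £17.03 + £2.61 + £0.19 + £0.25 + £0.12 + £26.00 + £1.98 + £0.28 + £16.26 = £67.69

£67.69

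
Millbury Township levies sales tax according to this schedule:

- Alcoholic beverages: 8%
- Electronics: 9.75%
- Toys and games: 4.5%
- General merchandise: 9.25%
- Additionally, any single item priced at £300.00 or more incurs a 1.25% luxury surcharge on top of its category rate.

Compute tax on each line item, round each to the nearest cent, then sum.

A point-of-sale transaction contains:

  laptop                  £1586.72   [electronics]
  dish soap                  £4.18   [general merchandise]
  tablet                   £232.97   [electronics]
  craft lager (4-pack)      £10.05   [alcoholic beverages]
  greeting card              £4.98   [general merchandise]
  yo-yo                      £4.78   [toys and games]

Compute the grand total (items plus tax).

Laptop £1586.72: electronics → 9.75% + 1.25% surcharge = 11% → £174.54
Dish soap £4.18: general merchandise → 9.25% → £0.39
Tablet £232.97: electronics → 9.75% → £22.71
Craft lager (4-pack) £10.05: alcoholic beverages → 8% → £0.80
Greeting card £4.98: general merchandise → 9.25% → £0.46
Yo-yo £4.78: toys and games → 4.5% → £0.22
Subtotal = £1843.68; tax = £199.12; total due = £2042.80

£2042.80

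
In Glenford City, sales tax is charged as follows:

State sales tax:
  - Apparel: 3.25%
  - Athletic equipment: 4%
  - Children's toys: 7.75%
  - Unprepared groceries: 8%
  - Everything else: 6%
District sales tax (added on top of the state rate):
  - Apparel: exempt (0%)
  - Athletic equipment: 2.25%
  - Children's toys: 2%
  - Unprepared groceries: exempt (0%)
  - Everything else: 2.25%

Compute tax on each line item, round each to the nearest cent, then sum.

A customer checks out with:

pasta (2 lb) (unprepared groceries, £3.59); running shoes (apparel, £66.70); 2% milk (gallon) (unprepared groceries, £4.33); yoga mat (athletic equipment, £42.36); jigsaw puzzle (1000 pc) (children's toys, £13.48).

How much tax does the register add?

Pasta (2 lb) £3.59: unprepared groceries → 8% + 0% district = 8% → £0.29
Running shoes £66.70: apparel → 3.25% + 0% district = 3.25% → £2.17
2% milk (gallon) £4.33: unprepared groceries → 8% + 0% district = 8% → £0.35
Yoga mat £42.36: athletic equipment → 4% + 2.25% district = 6.25% → £2.65
Jigsaw puzzle (1000 pc) £13.48: children's toys → 7.75% + 2% district = 9.75% → £1.31
Total tax = £0.29 + £2.17 + £0.35 + £2.65 + £1.31 = £6.77

£6.77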